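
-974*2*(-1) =1948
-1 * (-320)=320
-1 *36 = -36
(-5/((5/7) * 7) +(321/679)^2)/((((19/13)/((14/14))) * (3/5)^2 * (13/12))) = -35800000/26279337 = -1.36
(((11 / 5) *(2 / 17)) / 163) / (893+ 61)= 11 / 6608835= 0.00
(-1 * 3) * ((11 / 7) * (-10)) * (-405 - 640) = -344850 / 7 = -49264.29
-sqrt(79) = -8.89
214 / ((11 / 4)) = 856 / 11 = 77.82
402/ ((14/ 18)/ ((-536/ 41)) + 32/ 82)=79509168/ 65417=1215.42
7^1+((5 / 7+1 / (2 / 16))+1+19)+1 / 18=4507 / 126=35.77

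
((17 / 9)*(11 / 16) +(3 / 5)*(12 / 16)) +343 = 248219 / 720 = 344.75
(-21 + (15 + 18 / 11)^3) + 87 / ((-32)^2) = 4583.51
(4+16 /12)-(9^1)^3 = -2171 /3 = -723.67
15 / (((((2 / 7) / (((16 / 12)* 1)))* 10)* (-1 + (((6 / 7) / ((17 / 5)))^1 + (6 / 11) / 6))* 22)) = -833 / 1720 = -0.48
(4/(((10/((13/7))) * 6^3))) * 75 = 65/252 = 0.26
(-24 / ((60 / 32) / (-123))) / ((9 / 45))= 7872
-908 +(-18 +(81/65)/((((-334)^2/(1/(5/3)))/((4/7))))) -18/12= -927.50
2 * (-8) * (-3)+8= 56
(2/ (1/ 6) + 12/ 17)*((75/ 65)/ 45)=72/ 221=0.33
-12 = -12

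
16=16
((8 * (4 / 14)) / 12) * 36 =48 / 7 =6.86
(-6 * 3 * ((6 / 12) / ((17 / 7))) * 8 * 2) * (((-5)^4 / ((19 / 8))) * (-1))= 15603.72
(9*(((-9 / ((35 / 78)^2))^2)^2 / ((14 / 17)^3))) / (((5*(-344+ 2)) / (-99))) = 273268035913168813703472 / 73377359603515625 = 3724146.49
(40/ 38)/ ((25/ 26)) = 104/ 95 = 1.09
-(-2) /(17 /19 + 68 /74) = 1406 /1275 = 1.10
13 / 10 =1.30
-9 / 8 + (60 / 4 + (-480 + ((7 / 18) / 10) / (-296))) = -24835147 / 53280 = -466.13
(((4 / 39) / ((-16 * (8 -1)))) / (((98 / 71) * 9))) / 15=-71 / 14447160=-0.00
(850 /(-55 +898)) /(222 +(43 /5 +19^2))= 125 /73341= 0.00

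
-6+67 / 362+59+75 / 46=228197 / 4163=54.82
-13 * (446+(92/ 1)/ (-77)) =-445250/ 77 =-5782.47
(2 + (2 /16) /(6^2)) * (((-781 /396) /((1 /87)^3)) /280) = -999144163 /107520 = -9292.64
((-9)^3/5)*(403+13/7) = -2065986/35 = -59028.17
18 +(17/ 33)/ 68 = 2377/ 132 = 18.01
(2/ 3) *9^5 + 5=39371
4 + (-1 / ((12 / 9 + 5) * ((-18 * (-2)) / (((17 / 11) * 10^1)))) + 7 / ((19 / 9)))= 9089 / 1254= 7.25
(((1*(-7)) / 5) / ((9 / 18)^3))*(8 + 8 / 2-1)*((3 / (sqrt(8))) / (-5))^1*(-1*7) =-3234*sqrt(2) / 25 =-182.94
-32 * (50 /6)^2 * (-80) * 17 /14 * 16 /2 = 108800000 /63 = 1726984.13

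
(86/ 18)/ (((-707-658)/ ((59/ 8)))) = -2537/ 98280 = -0.03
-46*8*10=-3680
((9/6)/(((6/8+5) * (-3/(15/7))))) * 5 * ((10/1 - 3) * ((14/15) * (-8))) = 48.70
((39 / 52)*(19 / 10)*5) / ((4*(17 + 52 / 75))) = 4275 / 42464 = 0.10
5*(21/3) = 35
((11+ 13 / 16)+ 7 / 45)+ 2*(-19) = -18743 / 720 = -26.03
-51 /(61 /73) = -3723 /61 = -61.03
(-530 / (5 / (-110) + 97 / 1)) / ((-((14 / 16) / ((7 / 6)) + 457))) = 46640 / 3905523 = 0.01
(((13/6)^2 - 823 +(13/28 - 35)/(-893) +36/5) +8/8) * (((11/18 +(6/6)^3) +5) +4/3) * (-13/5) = 847212344693/50633100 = 16732.38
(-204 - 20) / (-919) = 224 / 919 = 0.24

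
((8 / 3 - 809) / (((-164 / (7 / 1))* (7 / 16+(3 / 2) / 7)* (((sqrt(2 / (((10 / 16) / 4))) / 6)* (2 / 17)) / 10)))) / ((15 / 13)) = 638911* sqrt(5) / 219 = 6523.51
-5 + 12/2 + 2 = 3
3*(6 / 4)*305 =2745 / 2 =1372.50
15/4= 3.75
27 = 27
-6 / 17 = -0.35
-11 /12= -0.92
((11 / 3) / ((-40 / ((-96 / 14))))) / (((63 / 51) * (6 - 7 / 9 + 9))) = 561 / 15680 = 0.04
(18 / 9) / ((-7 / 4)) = -8 / 7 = -1.14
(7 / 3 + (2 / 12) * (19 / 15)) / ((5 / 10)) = 229 / 45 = 5.09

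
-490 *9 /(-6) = 735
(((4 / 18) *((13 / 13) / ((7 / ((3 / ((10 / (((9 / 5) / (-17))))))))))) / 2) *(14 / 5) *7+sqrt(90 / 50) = -21 / 2125+3 *sqrt(5) / 5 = 1.33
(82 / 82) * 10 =10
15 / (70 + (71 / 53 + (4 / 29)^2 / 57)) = 7621983 / 36250129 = 0.21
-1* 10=-10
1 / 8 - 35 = -279 / 8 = -34.88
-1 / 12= -0.08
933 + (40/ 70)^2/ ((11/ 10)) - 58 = 471785/ 539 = 875.30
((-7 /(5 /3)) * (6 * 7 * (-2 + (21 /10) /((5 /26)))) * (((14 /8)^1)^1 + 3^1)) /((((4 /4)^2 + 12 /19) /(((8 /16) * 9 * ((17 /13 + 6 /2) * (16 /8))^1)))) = -8946459396 /50375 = -177597.21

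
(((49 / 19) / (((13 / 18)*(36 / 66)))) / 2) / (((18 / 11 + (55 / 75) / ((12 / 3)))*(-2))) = -266805 / 296647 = -0.90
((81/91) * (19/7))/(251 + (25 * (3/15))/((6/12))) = 171/18473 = 0.01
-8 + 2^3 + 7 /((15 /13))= 91 /15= 6.07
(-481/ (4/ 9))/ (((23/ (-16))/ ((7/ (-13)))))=-9324/ 23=-405.39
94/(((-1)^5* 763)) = -0.12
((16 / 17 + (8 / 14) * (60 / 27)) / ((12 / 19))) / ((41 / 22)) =247456 / 131733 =1.88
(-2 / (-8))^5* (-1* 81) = -81 / 1024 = -0.08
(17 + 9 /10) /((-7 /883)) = -158057 /70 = -2257.96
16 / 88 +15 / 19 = 203 / 209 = 0.97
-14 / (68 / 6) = -21 / 17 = -1.24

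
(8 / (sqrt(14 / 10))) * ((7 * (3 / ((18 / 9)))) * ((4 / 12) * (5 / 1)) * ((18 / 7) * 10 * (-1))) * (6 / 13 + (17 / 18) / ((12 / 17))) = -252650 * sqrt(35) / 273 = -5475.08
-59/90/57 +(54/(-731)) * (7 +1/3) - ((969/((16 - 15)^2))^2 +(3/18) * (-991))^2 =-881337616684.58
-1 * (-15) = 15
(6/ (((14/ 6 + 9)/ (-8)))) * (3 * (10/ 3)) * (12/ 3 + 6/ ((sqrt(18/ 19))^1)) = -720 * sqrt(38)/ 17- 2880/ 17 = -430.49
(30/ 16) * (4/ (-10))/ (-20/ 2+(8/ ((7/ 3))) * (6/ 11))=231/ 2504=0.09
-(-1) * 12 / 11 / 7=12 / 77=0.16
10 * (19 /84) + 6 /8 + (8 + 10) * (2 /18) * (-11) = -1595 /84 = -18.99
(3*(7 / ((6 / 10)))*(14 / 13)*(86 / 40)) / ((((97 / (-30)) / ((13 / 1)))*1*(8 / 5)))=-203.64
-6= -6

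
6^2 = 36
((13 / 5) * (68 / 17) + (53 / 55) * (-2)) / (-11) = -0.77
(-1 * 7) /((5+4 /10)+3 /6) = -70 /59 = -1.19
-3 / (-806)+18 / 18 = 809 / 806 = 1.00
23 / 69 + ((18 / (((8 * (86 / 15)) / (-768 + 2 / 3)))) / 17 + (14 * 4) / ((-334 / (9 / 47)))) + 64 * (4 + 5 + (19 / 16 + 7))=74537693867 / 68851428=1082.59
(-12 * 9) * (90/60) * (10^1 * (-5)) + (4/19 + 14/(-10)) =769387/95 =8098.81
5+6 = 11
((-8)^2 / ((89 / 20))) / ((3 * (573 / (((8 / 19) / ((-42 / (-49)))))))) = 35840 / 8720487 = 0.00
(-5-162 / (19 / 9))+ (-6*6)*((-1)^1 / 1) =-869 / 19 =-45.74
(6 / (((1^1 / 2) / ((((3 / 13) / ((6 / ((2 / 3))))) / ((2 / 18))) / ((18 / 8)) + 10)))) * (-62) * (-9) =879408 / 13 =67646.77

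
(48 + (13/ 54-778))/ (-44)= 16.59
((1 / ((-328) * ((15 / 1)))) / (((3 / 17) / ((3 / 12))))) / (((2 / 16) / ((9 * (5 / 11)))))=-17 / 1804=-0.01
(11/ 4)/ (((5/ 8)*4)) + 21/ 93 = 411/ 310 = 1.33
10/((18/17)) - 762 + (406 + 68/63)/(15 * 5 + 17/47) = -27787400/37191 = -747.15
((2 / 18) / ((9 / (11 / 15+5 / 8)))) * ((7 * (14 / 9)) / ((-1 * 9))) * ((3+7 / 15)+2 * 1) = -327467 / 2952450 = -0.11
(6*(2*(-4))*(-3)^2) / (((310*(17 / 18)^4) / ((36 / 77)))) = -816293376 / 996823135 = -0.82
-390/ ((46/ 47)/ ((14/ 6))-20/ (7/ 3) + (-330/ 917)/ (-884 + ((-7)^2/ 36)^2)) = 291161543855/ 6085700121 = 47.84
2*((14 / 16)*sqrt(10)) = 7*sqrt(10) / 4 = 5.53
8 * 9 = 72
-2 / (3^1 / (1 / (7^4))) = -2 / 7203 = -0.00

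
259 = 259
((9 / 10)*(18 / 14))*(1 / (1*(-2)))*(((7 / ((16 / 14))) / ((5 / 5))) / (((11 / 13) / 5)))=-7371 / 352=-20.94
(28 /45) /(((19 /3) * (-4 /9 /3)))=-63 /95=-0.66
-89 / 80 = -1.11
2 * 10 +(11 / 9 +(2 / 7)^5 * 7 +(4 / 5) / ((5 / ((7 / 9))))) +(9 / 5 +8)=5611136 / 180075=31.16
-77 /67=-1.15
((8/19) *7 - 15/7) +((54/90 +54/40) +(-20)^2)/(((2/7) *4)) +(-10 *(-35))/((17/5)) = 164764293/361760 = 455.45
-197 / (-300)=197 / 300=0.66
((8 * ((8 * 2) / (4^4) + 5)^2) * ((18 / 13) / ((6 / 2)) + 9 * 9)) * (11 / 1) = 76429089 / 416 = 183723.77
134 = 134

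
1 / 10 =0.10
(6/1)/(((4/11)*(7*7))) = 0.34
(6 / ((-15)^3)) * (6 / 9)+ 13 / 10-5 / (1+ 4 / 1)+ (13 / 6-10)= -25429 / 3375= -7.53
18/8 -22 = -79/4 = -19.75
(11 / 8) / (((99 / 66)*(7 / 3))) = 11 / 28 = 0.39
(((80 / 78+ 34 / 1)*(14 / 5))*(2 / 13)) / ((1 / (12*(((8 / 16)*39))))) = 229488 / 65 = 3530.58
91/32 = 2.84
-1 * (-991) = 991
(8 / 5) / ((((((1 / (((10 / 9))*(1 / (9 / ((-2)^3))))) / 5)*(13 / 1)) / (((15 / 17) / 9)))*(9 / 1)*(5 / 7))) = -4480 / 483327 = -0.01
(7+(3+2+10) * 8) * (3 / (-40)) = -381 / 40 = -9.52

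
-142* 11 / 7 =-1562 / 7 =-223.14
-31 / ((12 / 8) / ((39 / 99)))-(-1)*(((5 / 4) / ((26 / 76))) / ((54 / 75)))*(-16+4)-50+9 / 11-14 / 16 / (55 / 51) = -6127769 / 51480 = -119.03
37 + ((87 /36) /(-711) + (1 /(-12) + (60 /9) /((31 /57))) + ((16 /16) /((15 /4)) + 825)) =289102319 /330615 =874.44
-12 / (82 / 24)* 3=-432 / 41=-10.54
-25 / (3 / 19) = -158.33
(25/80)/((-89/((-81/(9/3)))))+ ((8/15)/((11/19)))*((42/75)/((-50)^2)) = 348804443/3671250000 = 0.10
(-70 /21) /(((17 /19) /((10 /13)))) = -1900 /663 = -2.87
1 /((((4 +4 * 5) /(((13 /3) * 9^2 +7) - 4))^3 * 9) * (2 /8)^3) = 22819.89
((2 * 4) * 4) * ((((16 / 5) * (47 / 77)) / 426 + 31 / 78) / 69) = 13714576 / 73558485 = 0.19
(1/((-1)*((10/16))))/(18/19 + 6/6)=-152/185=-0.82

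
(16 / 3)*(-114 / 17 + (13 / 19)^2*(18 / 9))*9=-1699584 / 6137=-276.94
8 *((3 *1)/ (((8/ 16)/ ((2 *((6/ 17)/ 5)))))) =576/ 85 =6.78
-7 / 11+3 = 26 / 11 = 2.36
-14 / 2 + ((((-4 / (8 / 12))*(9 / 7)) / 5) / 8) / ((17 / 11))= -16957 / 2380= -7.12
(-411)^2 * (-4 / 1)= -675684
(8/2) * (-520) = -2080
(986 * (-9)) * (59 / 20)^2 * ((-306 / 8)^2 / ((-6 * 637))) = 120518872191 / 4076800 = 29562.13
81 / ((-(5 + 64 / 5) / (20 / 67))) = -1.36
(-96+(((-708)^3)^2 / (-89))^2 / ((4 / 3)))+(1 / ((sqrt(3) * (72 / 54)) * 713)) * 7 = 7 * sqrt(3) / 2852+11897627173726061675521996227896736 / 7921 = 1502036002237856542800403000000.00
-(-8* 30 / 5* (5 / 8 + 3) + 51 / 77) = 13347 / 77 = 173.34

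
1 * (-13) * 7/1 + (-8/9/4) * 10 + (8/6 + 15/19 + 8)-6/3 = -14552/171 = -85.10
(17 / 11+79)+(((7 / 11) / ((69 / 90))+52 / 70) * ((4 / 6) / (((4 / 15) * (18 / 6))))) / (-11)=4700354 / 58443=80.43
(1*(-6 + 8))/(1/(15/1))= 30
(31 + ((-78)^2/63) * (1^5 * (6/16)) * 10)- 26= 367.14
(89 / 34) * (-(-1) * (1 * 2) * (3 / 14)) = 267 / 238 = 1.12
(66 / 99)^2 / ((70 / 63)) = 2 / 5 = 0.40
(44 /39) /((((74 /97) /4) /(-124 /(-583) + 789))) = 357046136 /76479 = 4668.55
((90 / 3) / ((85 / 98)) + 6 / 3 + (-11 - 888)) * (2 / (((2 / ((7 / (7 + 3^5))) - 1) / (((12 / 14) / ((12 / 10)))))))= -146610 / 8381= -17.49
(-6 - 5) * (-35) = 385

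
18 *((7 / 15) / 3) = 14 / 5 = 2.80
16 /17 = 0.94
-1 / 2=-0.50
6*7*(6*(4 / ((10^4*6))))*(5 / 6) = 7 / 500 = 0.01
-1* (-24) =24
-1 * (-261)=261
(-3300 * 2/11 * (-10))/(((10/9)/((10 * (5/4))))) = 67500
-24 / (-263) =24 / 263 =0.09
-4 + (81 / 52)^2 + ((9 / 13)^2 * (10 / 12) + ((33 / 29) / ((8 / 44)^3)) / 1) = 14753899 / 78416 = 188.15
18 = 18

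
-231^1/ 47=-231/ 47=-4.91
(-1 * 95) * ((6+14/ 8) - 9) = 475/ 4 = 118.75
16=16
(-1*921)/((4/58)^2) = -774561/4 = -193640.25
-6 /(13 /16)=-96 /13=-7.38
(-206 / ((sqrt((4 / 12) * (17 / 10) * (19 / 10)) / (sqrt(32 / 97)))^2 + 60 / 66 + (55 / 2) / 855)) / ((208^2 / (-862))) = 4175161650 / 4277413153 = 0.98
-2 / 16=-1 / 8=-0.12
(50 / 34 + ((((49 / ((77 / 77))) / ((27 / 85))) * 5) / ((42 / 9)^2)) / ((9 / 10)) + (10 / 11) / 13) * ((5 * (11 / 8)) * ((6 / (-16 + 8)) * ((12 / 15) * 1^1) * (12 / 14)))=-5368105 / 37128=-144.58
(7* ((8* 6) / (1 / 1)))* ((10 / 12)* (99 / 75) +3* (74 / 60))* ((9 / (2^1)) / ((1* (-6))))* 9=-54432 / 5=-10886.40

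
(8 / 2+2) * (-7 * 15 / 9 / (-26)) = 2.69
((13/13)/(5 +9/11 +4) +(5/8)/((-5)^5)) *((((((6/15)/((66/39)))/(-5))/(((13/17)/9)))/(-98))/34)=13723/808500000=0.00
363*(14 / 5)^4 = 13945008 / 625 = 22312.01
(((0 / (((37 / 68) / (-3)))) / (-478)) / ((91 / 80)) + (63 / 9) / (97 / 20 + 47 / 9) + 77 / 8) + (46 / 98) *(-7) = 14575 / 2072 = 7.03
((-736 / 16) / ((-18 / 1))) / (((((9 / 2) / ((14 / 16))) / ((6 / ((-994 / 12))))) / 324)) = -828 / 71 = -11.66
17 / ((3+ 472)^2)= 17 / 225625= 0.00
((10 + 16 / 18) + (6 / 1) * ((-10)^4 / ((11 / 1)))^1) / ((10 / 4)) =1082156 / 495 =2186.17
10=10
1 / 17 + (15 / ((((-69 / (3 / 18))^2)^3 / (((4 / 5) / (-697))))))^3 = 0.06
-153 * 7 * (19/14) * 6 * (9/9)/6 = -2907/2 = -1453.50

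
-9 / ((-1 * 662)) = 9 / 662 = 0.01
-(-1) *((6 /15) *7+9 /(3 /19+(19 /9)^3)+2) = 3803487 /662540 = 5.74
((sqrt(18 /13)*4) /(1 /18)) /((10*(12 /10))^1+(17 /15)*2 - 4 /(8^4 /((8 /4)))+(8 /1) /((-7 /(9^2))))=-11612160*sqrt(26) /54726997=-1.08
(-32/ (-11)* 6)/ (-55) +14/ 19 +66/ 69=363796/ 264385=1.38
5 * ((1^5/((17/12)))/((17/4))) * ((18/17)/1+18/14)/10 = 6696/34391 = 0.19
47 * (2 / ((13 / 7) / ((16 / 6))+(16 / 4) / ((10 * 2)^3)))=1316000 / 9757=134.88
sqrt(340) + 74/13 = 74/13 + 2 * sqrt(85) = 24.13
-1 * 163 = -163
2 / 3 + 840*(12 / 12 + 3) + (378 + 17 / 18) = 67313 / 18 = 3739.61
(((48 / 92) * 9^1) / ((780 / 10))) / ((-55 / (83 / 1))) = -1494 / 16445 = -0.09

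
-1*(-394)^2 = -155236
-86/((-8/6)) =129/2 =64.50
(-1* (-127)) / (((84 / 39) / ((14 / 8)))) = 103.19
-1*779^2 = -606841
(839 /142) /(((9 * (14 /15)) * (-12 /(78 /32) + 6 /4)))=-54535 /265398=-0.21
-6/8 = -3/4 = -0.75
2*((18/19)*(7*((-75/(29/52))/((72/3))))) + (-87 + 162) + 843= 464868/551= 843.68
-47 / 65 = -0.72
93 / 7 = 13.29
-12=-12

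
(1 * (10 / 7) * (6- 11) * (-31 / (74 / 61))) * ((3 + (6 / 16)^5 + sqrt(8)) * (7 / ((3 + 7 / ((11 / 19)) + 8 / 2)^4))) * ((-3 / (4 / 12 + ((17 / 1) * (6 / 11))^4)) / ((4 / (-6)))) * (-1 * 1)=-13315429001803379 / 756267310170583859200- 405352643971 * sqrt(2) / 34619170082271600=-0.00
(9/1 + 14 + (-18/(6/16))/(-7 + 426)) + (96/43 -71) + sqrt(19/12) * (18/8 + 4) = -826656/18017 + 25 * sqrt(57)/24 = -38.02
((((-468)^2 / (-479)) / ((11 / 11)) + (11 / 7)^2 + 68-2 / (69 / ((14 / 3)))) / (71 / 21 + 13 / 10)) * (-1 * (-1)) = -18798423110 / 227423931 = -82.66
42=42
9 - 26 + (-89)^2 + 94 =7998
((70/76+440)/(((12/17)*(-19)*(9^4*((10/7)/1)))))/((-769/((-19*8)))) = -132923/191725542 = -0.00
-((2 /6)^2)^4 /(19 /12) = -4 /41553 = -0.00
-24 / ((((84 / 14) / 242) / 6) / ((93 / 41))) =-540144 / 41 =-13174.24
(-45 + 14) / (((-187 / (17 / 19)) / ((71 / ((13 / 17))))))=37417 / 2717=13.77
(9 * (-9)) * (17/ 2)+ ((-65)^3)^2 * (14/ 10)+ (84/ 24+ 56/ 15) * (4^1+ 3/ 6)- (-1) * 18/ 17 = 105586446220.11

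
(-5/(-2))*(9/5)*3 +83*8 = 1355/2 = 677.50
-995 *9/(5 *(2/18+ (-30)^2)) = -16119/8101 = -1.99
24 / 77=0.31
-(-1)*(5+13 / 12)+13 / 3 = 125 / 12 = 10.42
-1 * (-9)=9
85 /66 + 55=3715 /66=56.29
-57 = -57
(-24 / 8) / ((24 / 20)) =-5 / 2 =-2.50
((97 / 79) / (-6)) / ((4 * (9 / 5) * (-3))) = 0.01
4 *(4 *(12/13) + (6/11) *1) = 2424/143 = 16.95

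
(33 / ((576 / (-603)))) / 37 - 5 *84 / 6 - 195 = -629731 / 2368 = -265.93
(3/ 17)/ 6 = 0.03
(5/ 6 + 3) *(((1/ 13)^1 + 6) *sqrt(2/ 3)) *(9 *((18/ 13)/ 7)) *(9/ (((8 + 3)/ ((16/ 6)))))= 392472 *sqrt(6)/ 13013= 73.88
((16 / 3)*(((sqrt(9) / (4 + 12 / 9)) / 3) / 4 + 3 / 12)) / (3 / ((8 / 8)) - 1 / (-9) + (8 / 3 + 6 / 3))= 57 / 280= 0.20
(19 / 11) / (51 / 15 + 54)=95 / 3157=0.03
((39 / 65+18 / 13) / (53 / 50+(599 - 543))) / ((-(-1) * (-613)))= -430 / 7578519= -0.00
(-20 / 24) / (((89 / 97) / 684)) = -621.24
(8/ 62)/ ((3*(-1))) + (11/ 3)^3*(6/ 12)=41189/ 1674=24.61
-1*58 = -58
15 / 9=5 / 3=1.67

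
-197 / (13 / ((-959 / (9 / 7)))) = 1322461 / 117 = 11303.09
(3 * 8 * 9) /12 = 18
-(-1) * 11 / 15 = 11 / 15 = 0.73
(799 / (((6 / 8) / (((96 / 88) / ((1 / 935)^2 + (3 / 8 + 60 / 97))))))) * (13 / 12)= 197105629600 / 155544981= 1267.19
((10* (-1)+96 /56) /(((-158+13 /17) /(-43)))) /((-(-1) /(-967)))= 40998866 /18711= 2191.16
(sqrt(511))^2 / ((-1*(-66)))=7.74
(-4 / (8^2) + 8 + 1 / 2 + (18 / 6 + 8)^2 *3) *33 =196119 / 16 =12257.44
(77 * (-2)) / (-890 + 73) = 154 / 817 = 0.19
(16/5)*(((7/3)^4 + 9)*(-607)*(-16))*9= 97275392/9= 10808376.89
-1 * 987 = -987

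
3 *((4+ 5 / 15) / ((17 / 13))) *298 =50362 / 17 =2962.47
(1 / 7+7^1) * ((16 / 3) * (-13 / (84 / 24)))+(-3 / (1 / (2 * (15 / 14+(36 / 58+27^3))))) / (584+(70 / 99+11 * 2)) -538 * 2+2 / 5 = -1807435206721 / 1280264160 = -1411.77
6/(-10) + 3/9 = -4/15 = -0.27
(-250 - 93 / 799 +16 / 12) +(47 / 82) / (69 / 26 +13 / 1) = -9949544204 / 39998739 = -248.75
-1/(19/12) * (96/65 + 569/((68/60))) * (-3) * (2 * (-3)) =-120183912/20995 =-5724.41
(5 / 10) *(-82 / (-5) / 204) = 41 / 1020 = 0.04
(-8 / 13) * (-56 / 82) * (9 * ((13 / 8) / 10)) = 126 / 205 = 0.61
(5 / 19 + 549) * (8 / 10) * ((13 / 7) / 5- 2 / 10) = 250464 / 3325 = 75.33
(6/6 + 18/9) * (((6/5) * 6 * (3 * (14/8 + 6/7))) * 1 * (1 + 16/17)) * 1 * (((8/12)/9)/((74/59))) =426393/22015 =19.37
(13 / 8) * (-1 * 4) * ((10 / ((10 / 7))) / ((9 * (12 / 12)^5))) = -91 / 18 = -5.06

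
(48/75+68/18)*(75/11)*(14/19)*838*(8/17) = 93292864/10659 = 8752.50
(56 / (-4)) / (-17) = 14 / 17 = 0.82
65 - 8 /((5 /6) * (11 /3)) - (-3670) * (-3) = -602119 /55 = -10947.62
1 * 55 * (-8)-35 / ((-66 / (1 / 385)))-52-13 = -366629 / 726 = -505.00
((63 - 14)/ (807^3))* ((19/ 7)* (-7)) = -931/ 525557943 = -0.00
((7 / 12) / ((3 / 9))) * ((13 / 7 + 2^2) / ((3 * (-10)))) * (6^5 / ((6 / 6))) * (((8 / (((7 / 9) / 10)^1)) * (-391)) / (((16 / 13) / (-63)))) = -5469328332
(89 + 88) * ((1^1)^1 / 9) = 59 / 3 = 19.67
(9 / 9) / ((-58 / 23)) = -23 / 58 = -0.40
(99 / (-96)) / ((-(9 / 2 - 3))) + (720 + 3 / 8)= 721.06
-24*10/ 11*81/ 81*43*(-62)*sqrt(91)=554880.42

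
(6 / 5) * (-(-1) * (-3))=-18 / 5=-3.60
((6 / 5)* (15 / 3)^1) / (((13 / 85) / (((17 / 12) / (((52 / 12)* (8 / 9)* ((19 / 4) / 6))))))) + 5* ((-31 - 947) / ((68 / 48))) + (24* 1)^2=-311968971 / 109174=-2857.54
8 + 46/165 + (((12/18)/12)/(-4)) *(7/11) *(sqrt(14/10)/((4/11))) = 1366/165 - 7 *sqrt(35)/1440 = 8.25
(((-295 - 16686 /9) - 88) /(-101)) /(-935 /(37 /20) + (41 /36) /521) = -1552415364 /35424303983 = -0.04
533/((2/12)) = 3198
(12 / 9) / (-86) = -2 / 129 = -0.02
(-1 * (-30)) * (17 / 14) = 255 / 7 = 36.43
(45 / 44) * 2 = 45 / 22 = 2.05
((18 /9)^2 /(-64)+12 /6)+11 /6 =181 /48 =3.77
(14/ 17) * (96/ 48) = 28/ 17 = 1.65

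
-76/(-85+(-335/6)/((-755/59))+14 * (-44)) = 68856/631153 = 0.11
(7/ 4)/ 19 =7/ 76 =0.09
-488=-488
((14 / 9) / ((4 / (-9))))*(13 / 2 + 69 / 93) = -3143 / 124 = -25.35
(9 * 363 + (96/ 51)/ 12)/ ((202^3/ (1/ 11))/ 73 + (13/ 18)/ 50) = 3649087500/ 1387197282533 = 0.00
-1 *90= -90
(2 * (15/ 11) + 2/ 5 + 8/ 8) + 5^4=34602/ 55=629.13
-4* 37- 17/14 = -2089/14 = -149.21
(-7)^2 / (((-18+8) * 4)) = -49 / 40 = -1.22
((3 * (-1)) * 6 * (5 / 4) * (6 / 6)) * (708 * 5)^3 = -998141940000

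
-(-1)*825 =825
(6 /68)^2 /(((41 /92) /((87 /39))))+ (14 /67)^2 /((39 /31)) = 152836925 /2074416279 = 0.07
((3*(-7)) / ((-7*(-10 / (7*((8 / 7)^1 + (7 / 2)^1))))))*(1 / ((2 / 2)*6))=-13 / 8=-1.62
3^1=3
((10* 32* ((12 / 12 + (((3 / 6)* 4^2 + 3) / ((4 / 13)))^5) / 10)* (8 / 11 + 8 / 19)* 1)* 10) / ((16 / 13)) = 17434863103.42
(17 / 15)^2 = 289 / 225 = 1.28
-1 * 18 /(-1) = 18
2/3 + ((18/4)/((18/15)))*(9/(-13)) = -301/156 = -1.93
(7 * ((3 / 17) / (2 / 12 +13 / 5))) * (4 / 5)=504 / 1411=0.36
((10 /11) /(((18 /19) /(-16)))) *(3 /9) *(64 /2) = -48640 /297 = -163.77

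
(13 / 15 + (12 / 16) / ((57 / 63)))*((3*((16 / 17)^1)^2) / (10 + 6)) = 7732 / 27455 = 0.28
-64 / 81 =-0.79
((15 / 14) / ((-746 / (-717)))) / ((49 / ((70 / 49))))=0.03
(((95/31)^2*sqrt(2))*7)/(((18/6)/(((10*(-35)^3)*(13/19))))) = -9090954.63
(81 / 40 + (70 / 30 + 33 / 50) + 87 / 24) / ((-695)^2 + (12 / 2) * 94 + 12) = 2593 / 145080300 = 0.00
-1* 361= -361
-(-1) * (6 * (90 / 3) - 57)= 123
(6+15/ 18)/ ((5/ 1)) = 41/ 30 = 1.37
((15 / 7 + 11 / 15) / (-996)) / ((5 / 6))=-151 / 43575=-0.00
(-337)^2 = 113569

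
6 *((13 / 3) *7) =182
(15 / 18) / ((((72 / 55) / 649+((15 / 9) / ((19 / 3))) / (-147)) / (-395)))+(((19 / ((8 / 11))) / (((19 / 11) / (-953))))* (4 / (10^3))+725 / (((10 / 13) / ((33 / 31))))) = -2033305679176563 / 1402502000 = -1449770.25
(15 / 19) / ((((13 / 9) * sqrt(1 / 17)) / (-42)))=-5670 * sqrt(17) / 247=-94.65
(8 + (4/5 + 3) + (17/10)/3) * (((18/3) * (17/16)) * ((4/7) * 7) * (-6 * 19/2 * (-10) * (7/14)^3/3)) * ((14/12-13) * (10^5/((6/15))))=-132939734375/6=-22156622395.83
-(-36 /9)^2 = -16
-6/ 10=-3/ 5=-0.60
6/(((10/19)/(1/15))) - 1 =-6/25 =-0.24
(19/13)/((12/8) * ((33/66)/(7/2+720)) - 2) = -54986/75205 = -0.73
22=22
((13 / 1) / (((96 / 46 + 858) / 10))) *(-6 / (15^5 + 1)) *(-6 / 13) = 115 / 208638556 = 0.00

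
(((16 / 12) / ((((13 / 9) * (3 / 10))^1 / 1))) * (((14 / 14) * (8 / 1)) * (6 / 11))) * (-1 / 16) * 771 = -92520 / 143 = -646.99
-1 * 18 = -18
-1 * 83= -83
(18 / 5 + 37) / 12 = 203 / 60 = 3.38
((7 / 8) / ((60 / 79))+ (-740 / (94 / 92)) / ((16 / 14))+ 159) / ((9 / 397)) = -4241456293 / 203040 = -20889.76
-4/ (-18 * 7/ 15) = 10/ 21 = 0.48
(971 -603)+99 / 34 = 12611 / 34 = 370.91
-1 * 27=-27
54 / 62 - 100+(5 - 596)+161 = -16403 / 31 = -529.13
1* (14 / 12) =7 / 6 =1.17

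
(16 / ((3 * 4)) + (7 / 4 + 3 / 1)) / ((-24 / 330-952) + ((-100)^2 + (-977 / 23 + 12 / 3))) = 92345 / 136763436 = 0.00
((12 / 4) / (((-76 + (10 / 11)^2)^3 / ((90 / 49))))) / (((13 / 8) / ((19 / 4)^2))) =-3197667605 / 17755259465216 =-0.00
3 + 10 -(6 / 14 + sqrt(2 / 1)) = 88 / 7 -sqrt(2) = 11.16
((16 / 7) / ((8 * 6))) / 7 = 1 / 147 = 0.01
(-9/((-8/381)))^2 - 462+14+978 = 11791961/64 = 184249.39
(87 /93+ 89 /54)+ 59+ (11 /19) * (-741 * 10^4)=-7181356909 /1674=-4289938.42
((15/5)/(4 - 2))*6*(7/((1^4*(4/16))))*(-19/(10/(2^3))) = -19152/5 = -3830.40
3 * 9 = 27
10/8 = 5/4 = 1.25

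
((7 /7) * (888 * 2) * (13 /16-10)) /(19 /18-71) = 293706 /1259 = 233.29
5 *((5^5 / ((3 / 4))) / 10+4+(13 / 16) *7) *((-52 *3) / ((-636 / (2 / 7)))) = 149.40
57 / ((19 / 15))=45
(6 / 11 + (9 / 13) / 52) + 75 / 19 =636645 / 141284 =4.51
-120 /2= -60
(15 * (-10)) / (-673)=150 / 673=0.22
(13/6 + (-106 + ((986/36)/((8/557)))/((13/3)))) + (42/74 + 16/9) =23451247/69264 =338.58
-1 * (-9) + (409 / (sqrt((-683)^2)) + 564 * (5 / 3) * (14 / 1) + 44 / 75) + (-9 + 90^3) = 742161.19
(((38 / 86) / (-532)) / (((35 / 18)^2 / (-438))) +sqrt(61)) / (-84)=-sqrt(61) / 84- 5913 / 5162150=-0.09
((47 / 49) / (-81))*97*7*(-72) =36472 / 63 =578.92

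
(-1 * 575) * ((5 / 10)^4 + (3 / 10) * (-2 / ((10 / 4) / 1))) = 1633 / 16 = 102.06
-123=-123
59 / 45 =1.31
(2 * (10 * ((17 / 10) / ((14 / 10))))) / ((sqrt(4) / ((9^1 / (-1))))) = -765 / 7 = -109.29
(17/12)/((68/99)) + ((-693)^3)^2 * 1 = 1772227169550052017/16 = 110764198096878251.06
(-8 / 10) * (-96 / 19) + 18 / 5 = 726 / 95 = 7.64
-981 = -981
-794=-794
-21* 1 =-21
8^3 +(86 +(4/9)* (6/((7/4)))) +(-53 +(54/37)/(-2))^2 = 100230734/28749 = 3486.41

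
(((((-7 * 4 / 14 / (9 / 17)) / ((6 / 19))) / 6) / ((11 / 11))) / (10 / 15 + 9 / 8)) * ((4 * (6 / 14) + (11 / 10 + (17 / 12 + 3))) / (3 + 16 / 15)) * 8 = -7847608 / 495747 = -15.83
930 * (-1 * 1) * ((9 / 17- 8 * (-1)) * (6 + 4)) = -1348500 / 17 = -79323.53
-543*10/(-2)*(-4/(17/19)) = -12137.65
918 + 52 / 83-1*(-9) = 76993 / 83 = 927.63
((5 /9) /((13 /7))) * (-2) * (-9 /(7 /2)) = 20 /13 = 1.54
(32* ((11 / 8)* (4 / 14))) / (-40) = -11 / 35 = -0.31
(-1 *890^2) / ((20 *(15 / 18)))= -47526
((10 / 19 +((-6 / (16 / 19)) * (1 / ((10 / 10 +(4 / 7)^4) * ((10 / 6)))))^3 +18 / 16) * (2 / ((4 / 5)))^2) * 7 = -8941189173911713663 / 3649456747182080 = -2450.01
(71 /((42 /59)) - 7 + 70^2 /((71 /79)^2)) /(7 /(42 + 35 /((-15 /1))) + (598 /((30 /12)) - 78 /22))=1219270382825 /46685124444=26.12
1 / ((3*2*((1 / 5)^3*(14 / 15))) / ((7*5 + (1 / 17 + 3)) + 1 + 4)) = 114375 / 119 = 961.13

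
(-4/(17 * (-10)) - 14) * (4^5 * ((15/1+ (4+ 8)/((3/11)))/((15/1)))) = -23924736/425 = -56293.50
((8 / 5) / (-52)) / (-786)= 1 / 25545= 0.00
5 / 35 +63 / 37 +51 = 13687 / 259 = 52.85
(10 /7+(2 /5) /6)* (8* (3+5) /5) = 10048 /525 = 19.14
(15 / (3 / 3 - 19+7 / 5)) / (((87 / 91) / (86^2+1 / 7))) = -16826225 / 2407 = -6990.54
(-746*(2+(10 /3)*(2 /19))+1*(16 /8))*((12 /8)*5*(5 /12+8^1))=-25212125 /228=-110579.50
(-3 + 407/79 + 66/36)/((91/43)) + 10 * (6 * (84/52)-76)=-2193841/3318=-661.19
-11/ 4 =-2.75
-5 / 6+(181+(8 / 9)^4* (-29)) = 2126579 / 13122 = 162.06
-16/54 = -8/27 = -0.30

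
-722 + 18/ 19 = -13700/ 19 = -721.05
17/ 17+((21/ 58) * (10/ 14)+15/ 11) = 2.62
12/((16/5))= 15/4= 3.75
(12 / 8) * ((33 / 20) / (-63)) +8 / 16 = 129 / 280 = 0.46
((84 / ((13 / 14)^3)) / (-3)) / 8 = -9604 / 2197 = -4.37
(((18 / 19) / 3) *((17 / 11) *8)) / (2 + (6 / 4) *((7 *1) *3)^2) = 0.01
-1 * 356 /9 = -356 /9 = -39.56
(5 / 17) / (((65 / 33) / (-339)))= -11187 / 221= -50.62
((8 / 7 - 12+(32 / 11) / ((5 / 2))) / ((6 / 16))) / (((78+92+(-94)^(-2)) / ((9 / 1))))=-263807616 / 192772195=-1.37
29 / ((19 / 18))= 27.47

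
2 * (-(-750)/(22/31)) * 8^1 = 186000/11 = 16909.09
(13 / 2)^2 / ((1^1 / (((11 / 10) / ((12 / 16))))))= 1859 / 30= 61.97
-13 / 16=-0.81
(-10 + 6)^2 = 16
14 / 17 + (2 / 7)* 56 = 286 / 17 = 16.82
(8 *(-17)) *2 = -272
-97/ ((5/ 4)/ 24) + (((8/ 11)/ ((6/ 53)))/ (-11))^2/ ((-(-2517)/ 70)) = -3088426149376/ 1658312865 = -1862.39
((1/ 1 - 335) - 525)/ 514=-859/ 514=-1.67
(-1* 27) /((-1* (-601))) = -27 /601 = -0.04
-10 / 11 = -0.91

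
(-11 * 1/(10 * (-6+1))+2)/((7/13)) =1443/350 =4.12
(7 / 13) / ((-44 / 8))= -14 / 143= -0.10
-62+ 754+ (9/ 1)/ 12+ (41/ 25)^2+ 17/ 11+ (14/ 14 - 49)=17847089/ 27500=648.99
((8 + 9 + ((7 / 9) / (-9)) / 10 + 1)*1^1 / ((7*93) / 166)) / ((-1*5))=-1209559 / 1318275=-0.92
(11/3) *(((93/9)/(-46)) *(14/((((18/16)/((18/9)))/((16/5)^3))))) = -671.75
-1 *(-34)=34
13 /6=2.17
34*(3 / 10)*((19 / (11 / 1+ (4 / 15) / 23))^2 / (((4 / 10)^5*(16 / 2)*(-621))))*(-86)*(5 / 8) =474179140625 / 14778778624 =32.09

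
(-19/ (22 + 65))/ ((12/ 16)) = -76/ 261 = -0.29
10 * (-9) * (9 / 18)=-45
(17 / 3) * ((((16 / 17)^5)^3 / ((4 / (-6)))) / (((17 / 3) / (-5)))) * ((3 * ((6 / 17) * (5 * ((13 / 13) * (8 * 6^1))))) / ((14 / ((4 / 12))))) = 6225776124876973670400 / 340628343129668079367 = 18.28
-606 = -606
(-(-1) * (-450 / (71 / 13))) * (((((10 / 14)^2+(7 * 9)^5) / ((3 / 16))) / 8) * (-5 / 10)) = 27257059997.82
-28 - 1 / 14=-393 / 14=-28.07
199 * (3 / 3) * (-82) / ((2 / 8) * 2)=-32636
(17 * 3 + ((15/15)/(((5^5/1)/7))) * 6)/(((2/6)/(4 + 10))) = 6695514/3125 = 2142.56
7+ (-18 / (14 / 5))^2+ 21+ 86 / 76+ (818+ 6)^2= 1264384505 / 1862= 679046.46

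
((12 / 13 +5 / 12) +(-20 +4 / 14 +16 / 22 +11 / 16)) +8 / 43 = -34655585 / 2066064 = -16.77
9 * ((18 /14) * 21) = 243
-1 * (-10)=10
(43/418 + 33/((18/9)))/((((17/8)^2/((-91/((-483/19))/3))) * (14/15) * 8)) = 902200/1535457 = 0.59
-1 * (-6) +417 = 423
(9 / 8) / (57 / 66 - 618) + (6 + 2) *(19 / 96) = 128833 / 81462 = 1.58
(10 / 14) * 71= 355 / 7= 50.71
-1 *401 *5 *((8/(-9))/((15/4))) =12832/27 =475.26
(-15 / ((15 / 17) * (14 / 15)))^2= 65025 / 196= 331.76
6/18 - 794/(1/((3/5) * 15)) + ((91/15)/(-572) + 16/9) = -14144921/1980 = -7143.90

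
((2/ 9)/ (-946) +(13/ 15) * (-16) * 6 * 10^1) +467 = -1553806/ 4257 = -365.00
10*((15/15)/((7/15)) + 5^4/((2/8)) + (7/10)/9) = 1576399/63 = 25022.21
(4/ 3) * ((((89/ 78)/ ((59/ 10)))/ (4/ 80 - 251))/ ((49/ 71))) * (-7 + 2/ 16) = 17377250/ 1697661693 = 0.01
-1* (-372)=372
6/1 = 6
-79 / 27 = -2.93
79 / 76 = 1.04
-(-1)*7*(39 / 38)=273 / 38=7.18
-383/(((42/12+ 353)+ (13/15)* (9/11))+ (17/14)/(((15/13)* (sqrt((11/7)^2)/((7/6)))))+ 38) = -758340/784061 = -0.97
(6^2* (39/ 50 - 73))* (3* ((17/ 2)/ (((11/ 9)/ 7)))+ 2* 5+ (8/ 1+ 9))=-123723693/ 275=-449904.34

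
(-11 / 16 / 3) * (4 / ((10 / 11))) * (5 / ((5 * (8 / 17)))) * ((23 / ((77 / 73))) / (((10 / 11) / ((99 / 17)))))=-6704247 / 22400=-299.30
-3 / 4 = -0.75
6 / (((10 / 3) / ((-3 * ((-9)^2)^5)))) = -18828635765.40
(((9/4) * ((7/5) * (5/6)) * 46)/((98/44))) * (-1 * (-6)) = 2277/7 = 325.29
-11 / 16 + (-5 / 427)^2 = -2005219 / 2917264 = -0.69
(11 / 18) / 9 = 11 / 162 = 0.07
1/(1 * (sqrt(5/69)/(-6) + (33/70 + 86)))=3675 * sqrt(345)/11376347132 + 131561955/11376347132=0.01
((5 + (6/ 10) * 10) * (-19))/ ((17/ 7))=-1463/ 17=-86.06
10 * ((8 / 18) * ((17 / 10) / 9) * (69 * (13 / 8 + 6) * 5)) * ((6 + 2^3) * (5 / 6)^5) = 2608703125 / 209952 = 12425.24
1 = 1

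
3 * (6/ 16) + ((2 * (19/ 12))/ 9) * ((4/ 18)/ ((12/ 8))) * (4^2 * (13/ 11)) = 135403/ 64152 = 2.11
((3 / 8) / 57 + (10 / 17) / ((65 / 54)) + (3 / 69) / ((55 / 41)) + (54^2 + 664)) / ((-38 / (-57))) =5370.79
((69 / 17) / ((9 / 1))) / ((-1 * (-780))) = 0.00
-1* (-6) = 6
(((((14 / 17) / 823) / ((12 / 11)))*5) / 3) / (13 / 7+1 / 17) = 2695 / 3377592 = 0.00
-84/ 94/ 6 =-7/ 47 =-0.15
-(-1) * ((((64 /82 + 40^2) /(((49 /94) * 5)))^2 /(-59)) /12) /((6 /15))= -97095905792 /72896565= -1331.97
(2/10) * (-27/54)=-1/10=-0.10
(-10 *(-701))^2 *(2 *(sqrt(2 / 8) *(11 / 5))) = 108108220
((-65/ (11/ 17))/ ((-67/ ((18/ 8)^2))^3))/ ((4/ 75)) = 44043172875/ 54204710912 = 0.81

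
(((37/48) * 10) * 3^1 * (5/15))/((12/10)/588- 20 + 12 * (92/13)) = 589225/4962876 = 0.12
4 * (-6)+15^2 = 201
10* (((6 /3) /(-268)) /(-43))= 5 /2881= 0.00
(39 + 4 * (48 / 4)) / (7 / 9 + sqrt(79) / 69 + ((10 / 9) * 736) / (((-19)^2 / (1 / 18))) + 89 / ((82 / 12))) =921332563707283731 / 147485512139241010 - 958689539991387 * sqrt(79) / 147485512139241010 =6.19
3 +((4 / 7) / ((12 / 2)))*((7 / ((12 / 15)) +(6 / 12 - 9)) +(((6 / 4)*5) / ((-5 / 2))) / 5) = 89 / 30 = 2.97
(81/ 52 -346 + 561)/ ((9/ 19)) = 213959/ 468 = 457.18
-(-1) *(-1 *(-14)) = 14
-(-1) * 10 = 10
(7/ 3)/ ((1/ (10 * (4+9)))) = 303.33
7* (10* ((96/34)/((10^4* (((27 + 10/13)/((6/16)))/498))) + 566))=60787188931/1534250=39620.13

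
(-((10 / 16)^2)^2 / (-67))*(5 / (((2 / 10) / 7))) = 109375 / 274432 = 0.40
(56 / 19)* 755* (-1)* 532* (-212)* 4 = 1003896320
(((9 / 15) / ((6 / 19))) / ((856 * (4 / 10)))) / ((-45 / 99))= -0.01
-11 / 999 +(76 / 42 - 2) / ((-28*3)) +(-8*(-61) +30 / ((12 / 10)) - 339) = 8517046 / 48951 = 173.99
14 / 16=7 / 8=0.88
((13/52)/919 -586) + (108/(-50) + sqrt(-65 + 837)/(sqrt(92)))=-54051879/91900 + sqrt(4439)/23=-585.26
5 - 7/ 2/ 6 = 53/ 12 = 4.42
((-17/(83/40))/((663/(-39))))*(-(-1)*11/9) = 440/747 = 0.59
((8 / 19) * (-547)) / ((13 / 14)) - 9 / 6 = -123269 / 494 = -249.53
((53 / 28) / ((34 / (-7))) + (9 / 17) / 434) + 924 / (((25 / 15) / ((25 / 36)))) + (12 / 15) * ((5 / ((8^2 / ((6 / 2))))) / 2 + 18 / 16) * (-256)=19214011 / 147560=130.21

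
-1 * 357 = -357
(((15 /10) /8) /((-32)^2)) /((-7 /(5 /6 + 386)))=-2321 /229376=-0.01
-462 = -462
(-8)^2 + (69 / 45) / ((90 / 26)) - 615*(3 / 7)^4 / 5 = 97716074 / 1620675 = 60.29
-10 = -10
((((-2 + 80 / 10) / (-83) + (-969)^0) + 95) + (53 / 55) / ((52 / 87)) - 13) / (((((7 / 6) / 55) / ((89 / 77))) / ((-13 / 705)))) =-1786060277 / 21026390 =-84.94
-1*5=-5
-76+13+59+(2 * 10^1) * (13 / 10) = 22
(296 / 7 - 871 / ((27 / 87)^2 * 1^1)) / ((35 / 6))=-10207202 / 6615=-1543.04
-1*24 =-24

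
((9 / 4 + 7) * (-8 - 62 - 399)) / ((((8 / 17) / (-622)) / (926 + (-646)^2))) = 19185871181631 / 8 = 2398233897703.88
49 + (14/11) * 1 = 553/11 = 50.27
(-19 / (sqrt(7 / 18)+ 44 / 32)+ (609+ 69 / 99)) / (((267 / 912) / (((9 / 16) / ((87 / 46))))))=4782528 * sqrt(14) / 2232565+ 14776906784 / 24558215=609.72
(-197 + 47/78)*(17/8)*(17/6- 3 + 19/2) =-1822961/468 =-3895.22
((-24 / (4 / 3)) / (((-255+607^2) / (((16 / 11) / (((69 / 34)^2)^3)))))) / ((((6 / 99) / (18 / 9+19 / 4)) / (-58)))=179197312256 / 27252963057233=0.01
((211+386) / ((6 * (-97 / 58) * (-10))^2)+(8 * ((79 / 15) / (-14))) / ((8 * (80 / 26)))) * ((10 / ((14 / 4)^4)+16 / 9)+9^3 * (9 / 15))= -8748105560279 / 316274126000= -27.66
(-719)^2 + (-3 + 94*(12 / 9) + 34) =517117.33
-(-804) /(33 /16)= 4288 /11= 389.82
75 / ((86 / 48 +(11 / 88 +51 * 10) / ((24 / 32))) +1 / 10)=9000 / 81847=0.11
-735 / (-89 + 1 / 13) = 9555 / 1156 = 8.27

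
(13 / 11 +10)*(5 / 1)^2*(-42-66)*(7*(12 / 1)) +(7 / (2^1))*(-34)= -2536155.36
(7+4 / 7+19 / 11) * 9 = 6444 / 77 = 83.69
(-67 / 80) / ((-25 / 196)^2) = -160867 / 3125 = -51.48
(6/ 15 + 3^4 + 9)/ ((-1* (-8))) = 113/ 10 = 11.30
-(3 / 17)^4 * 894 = -72414 / 83521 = -0.87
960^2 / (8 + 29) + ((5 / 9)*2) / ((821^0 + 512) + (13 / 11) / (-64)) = 2995431582080 / 120259287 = 24908.11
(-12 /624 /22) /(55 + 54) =-1 /124696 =-0.00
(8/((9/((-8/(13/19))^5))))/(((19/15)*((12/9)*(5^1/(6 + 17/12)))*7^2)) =-190030954496/54580071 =-3481.69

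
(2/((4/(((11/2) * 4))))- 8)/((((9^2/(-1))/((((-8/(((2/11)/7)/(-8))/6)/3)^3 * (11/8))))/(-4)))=10284775424/19683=522520.72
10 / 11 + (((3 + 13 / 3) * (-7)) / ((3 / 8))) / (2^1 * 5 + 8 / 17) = -107182 / 8811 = -12.16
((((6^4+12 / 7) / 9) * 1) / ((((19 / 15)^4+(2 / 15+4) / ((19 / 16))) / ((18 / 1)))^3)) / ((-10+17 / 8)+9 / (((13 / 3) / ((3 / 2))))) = -795.89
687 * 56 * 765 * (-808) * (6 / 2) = -71340937920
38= 38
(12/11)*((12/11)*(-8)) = -1152/121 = -9.52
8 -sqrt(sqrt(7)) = 8 -7^(1 /4) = 6.37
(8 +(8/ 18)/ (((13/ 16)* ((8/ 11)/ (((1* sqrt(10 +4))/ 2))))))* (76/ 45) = 3344* sqrt(14)/ 5265 +608/ 45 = 15.89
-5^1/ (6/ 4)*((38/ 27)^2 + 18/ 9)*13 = -377260/ 2187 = -172.50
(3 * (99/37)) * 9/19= 2673/703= 3.80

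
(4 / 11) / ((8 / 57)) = 57 / 22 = 2.59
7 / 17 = 0.41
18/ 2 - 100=-91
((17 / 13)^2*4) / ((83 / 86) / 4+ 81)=397664 / 4723043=0.08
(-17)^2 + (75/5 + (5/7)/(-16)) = 34043/112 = 303.96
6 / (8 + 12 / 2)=3 / 7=0.43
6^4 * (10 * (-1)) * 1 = -12960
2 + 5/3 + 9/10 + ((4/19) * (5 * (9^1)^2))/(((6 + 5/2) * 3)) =76651/9690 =7.91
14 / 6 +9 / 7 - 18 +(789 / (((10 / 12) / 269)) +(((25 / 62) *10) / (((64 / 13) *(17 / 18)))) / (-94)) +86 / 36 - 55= 254622.20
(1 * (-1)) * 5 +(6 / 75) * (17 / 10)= -608 / 125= -4.86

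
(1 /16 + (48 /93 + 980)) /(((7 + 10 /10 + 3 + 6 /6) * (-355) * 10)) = -486367 /21129600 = -0.02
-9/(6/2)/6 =-1/2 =-0.50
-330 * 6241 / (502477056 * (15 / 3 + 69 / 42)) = -2402785 / 3894197184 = -0.00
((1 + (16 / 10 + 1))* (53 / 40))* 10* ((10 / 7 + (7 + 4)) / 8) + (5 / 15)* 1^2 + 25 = 167057 / 1680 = 99.44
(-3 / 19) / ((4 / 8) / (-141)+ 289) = -846 / 1548443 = -0.00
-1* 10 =-10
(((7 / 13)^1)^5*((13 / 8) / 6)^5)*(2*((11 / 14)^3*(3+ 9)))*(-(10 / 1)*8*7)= -2282665 / 5308416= -0.43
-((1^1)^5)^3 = -1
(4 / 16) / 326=1 / 1304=0.00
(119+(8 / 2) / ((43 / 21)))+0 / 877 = 5201 / 43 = 120.95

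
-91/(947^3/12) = -1092/849278123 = -0.00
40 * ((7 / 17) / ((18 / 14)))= 1960 / 153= 12.81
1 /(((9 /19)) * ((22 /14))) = 133 /99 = 1.34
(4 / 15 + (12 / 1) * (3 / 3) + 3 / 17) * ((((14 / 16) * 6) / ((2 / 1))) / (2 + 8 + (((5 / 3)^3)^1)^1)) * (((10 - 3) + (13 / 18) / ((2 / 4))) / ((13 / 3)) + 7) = 69764751 / 3491800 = 19.98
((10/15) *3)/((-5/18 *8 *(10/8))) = -18/25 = -0.72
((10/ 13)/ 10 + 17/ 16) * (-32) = -474/ 13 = -36.46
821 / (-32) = -25.66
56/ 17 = 3.29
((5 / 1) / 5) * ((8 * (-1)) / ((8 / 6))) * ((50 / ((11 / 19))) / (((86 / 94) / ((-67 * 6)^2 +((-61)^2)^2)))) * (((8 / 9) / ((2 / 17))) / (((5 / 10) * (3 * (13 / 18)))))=-340235236072000 / 6149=-55331799653.93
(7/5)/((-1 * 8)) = -7/40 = -0.18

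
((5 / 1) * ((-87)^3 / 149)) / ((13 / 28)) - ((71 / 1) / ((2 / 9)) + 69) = -185885889 / 3874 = -47982.93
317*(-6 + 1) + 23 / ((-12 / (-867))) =307 / 4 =76.75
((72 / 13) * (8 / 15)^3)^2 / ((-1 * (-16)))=1048576 / 23765625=0.04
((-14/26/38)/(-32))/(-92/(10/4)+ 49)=35/964288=0.00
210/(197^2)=210/38809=0.01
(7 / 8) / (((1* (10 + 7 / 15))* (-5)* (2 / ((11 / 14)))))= -33 / 5024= -0.01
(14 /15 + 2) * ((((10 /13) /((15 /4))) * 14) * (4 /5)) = 19712 /2925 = 6.74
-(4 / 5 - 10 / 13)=-2 / 65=-0.03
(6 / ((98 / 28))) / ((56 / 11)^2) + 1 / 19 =12385 / 104272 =0.12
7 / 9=0.78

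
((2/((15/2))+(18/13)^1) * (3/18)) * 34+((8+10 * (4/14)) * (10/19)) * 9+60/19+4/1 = 5286362/77805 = 67.94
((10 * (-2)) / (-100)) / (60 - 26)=1 / 170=0.01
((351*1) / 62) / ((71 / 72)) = 12636 / 2201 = 5.74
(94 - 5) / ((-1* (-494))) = 89 / 494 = 0.18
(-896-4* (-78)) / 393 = -584 / 393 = -1.49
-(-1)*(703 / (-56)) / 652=-703 / 36512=-0.02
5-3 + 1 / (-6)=11 / 6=1.83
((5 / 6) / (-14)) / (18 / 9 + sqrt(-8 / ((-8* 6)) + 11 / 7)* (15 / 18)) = -180 / 4223 + 25* sqrt(3066) / 59122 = -0.02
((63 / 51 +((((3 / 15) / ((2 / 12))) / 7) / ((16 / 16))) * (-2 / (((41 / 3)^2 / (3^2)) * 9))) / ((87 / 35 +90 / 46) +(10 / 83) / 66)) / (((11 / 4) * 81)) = 3140175188 / 2520154219977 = 0.00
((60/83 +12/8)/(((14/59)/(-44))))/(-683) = 0.60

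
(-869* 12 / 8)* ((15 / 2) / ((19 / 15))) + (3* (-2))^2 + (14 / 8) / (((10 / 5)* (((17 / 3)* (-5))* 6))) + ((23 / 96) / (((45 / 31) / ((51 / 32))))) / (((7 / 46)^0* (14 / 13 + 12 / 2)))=-457354212599 / 59535360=-7682.06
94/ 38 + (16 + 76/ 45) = 17239/ 855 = 20.16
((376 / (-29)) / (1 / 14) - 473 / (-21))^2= 9375467929 / 370881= 25278.91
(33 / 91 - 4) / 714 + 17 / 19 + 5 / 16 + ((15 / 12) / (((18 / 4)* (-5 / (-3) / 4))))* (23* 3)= 466170625 / 9876048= 47.20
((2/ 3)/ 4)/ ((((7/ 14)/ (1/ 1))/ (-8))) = -8/ 3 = -2.67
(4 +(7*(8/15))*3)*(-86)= -6536/5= -1307.20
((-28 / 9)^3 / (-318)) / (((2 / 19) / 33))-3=1031081 / 38637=26.69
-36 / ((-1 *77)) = 0.47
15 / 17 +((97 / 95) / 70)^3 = 0.88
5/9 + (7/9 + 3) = 13/3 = 4.33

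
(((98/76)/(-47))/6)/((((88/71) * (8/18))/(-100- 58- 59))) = 2264829/1257344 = 1.80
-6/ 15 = -2/ 5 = -0.40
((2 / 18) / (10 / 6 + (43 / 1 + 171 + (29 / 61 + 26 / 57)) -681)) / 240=-1159 / 1162602000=-0.00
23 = 23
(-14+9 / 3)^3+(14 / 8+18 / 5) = -26513 / 20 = -1325.65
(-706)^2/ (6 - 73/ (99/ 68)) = -11291.80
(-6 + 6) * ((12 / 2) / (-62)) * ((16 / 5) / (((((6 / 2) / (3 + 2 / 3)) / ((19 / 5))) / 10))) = 0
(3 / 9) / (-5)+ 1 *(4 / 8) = 13 / 30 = 0.43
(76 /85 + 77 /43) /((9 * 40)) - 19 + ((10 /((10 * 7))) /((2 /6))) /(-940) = -2740678231 /144299400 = -18.99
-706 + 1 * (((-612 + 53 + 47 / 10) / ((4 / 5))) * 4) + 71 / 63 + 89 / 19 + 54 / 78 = -108024353 / 31122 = -3471.00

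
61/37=1.65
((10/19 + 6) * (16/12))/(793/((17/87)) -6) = 8432/3926673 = 0.00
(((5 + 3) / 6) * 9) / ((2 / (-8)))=-48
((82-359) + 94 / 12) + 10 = -1555 / 6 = -259.17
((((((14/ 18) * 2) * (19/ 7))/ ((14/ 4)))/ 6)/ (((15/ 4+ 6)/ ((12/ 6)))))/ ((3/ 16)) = 4864/ 22113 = 0.22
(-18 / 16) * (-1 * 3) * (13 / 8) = 5.48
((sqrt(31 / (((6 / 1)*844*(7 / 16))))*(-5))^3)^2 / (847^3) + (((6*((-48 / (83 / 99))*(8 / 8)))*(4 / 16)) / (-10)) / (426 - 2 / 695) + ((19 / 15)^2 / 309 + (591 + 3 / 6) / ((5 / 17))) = 373739424403183976884398823221247 / 185835966926169695634294307050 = 2011.13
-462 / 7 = -66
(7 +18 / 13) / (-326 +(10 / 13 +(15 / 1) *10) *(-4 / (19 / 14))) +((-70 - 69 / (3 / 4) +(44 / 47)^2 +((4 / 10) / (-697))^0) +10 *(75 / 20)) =-25773653365 / 210166469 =-122.63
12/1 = 12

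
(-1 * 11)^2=121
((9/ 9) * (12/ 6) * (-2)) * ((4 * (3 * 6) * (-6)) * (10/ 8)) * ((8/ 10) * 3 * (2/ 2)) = 5184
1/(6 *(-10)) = -1/60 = -0.02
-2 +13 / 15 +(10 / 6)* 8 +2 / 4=127 / 10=12.70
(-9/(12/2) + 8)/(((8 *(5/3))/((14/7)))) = 39/40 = 0.98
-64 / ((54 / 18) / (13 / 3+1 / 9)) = -2560 / 27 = -94.81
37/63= 0.59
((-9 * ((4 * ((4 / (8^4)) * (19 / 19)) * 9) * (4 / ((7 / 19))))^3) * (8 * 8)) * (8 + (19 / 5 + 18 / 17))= -49187075607 / 119418880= -411.89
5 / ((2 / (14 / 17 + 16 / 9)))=995 / 153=6.50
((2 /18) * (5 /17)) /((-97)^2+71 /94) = 470 /135331101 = 0.00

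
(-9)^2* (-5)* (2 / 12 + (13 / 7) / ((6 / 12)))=-22005 / 14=-1571.79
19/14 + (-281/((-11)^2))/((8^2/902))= -77303/2464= -31.37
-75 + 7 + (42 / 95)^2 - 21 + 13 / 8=-87.18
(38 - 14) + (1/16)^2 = 6145/256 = 24.00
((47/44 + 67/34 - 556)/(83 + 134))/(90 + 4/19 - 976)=1571737/546355656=0.00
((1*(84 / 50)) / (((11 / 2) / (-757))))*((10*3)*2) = -763056 / 55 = -13873.75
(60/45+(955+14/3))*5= 4805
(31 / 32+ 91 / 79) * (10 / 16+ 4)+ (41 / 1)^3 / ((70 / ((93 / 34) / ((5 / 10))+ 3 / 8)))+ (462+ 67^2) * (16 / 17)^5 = 1893810076934227 / 201006315776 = 9421.64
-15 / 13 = -1.15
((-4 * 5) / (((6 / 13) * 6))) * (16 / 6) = -520 / 27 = -19.26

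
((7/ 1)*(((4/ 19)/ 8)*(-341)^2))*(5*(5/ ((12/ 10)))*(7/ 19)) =712221125/ 4332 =164409.31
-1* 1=-1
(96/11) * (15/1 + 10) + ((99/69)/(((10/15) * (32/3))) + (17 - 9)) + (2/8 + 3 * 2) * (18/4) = 4121003/16192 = 254.51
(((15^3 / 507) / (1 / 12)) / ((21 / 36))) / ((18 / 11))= 99000 / 1183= 83.69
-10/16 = -5/8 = -0.62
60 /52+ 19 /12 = 427 /156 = 2.74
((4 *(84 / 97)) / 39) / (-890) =-0.00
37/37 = 1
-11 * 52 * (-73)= 41756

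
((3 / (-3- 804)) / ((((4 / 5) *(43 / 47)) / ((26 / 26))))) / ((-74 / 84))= 4935 / 855958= 0.01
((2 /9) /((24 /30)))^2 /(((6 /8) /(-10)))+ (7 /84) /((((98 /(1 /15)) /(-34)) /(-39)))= -227099 /238140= -0.95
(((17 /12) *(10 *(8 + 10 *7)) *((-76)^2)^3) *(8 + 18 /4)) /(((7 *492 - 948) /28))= 89575357424000 /3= 29858452474666.67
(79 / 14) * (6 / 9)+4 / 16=337 / 84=4.01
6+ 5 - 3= 8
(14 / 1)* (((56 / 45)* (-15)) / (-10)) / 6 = 196 / 45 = 4.36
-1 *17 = -17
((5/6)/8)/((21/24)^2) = 20/147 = 0.14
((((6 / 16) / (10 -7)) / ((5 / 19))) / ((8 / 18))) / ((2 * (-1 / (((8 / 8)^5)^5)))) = -171 / 320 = -0.53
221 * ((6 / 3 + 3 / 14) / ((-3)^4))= 6851 / 1134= 6.04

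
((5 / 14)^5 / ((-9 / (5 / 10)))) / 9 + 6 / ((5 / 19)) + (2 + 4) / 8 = 10259246087 / 435637440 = 23.55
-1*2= -2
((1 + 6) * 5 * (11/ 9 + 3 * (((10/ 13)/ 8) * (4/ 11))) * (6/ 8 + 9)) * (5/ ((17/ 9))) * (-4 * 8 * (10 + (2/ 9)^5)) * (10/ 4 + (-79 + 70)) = 9178365341600/ 3680721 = 2493632.45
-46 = -46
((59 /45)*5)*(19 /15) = 1121 /135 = 8.30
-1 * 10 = -10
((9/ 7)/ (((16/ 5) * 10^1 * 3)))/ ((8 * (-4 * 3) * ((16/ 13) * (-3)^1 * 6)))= 13/ 2064384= 0.00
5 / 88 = 0.06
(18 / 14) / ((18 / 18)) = 9 / 7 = 1.29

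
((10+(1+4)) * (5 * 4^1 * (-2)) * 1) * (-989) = 593400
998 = 998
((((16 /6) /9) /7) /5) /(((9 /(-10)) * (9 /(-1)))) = 16 /15309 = 0.00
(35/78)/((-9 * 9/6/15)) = -175/351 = -0.50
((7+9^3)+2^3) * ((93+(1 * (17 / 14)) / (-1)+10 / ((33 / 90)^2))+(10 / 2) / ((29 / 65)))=3241464780 / 24563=131965.35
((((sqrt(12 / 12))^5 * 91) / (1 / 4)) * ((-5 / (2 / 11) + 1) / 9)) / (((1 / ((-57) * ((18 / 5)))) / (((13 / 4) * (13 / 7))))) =6637137 / 5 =1327427.40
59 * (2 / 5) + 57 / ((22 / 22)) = 403 / 5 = 80.60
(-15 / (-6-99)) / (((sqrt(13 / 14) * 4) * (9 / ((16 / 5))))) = 4 * sqrt(182) / 4095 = 0.01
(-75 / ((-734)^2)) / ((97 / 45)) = -3375 / 52259332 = -0.00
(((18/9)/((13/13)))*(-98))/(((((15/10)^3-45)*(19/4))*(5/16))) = 100352/31635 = 3.17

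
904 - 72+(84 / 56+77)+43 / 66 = 30068 / 33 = 911.15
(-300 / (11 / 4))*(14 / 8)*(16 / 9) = -11200 / 33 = -339.39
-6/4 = -3/2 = -1.50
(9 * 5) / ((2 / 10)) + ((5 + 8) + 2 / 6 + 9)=742 / 3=247.33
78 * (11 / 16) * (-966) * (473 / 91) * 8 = -2154042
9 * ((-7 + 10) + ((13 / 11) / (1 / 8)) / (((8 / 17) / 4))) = 8253 / 11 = 750.27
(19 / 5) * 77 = 1463 / 5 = 292.60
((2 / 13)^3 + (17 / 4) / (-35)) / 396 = -36229 / 121801680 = -0.00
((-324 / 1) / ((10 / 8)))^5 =-3656158440062976 / 3125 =-1169970700820.15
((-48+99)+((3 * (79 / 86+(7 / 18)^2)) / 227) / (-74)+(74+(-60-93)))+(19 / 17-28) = -72783501281 / 1326168504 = -54.88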